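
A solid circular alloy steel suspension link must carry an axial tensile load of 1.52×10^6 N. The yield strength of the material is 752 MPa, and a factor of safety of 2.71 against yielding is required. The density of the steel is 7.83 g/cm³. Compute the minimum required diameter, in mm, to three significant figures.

Allowable stress σ_allow = 752/2.71 = 277.5 MPa.
Required area A = F/σ_allow = 1520000/277.5 = 5478 mm².
A = πd²/4 → d = √(4A/π) = 83.51 mm.

d = 83.5 mm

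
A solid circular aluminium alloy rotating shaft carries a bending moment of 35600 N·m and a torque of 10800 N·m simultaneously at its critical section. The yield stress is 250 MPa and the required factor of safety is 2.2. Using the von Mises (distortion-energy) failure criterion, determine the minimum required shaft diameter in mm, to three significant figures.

d = 149 mm

σ_allow = σ_y/n = 250/2.2 = 113.6 MPa.
For a solid shaft σ_b = 32M/(πd³) and τ = 16T/(πd³), so the von Mises stress is σ' = (16/πd³)·√(4M²+3T²).
√(4M²+3T²) = √(4×(3.560×10^7)² + 3×(1.080×10^7)²) = 7.362×10^7 N·mm.
d³ = 16×7.362×10^7/(π×113.6) = 3.299×10^6 mm³.
d = 148.9 mm.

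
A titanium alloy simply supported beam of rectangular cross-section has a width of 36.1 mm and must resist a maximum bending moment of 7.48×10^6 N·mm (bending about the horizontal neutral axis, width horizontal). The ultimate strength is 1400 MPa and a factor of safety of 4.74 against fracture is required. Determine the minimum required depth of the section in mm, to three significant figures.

h = 64.9 mm

σ_allow = 1400/4.74 = 295.4 MPa.
For a rectangular section σ = 6M/(bh²), so h² = 6M/(b σ_allow) = 6×7480000/(36.1×295.4) = 4209 mm².
h = 64.88 mm.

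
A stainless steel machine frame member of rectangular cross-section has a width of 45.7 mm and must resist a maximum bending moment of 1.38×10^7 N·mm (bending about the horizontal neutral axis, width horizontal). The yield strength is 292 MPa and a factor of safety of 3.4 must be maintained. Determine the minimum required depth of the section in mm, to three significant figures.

h = 145 mm

σ_allow = 292/3.4 = 85.88 MPa.
For a rectangular section σ = 6M/(bh²), so h² = 6M/(b σ_allow) = 6×1.3800×10^7/(45.7×85.88) = 21100 mm².
h = 145.2 mm.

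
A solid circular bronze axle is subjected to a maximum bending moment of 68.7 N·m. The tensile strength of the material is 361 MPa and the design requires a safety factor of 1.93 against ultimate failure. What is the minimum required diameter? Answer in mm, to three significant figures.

σ_allow = 361/1.93 = 187.0 MPa.
For a solid circular section σ = 32M/(πd³), so d³ = 32M/(π σ_allow) = 32×68700/(π×187.0) = 3741 mm³.
d = 15.52 mm.

d = 15.5 mm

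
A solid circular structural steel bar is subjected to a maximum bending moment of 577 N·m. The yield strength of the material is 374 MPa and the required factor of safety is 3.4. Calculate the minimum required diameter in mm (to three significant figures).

d = 37.7 mm

σ_allow = 374/3.4 = 110.0 MPa.
For a solid circular section σ = 32M/(πd³), so d³ = 32M/(π σ_allow) = 32×577000/(π×110.0) = 53430 mm³.
d = 37.66 mm.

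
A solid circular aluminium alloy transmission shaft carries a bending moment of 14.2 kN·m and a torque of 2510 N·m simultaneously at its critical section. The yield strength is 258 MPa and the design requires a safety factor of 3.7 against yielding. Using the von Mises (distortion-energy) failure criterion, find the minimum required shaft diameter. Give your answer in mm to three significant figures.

σ_allow = σ_y/n = 258/3.7 = 69.73 MPa.
For a solid shaft σ_b = 32M/(πd³) and τ = 16T/(πd³), so the von Mises stress is σ' = (16/πd³)·√(4M²+3T²).
√(4M²+3T²) = √(4×(1.420×10^7)² + 3×(2.510×10^6)²) = 2.873×10^7 N·mm.
d³ = 16×2.873×10^7/(π×69.73) = 2.098×10^6 mm³.
d = 128.0 mm.

d = 128 mm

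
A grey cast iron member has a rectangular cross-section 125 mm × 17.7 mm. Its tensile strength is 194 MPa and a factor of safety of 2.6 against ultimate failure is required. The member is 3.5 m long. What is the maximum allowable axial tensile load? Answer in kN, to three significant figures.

F_allow = 165 kN

σ_allow = 194/2.6 = 74.62 MPa.
A = 125×17.7 = 2212 mm².
F_allow = σ_allow × A = 74.62×2212 = 165100 N.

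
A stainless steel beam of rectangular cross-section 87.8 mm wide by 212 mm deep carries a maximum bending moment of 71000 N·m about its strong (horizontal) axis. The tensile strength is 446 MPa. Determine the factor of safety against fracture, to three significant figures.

n = 4.13

Section modulus S = bh²/6 = 87.8×212²/6 = 657700 mm³.
σ = M/S = 7.1000×10^7/657700 = 108.0 MPa.
n = 446/108.0 = 4.131.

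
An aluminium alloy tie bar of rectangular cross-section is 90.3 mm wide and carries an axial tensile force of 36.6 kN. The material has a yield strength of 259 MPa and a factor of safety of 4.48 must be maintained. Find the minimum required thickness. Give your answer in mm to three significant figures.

t = 7.01 mm

σ_allow = 259/4.48 = 57.81 MPa.
Required area A = F/σ_allow = 36600/57.81 = 633.1 mm².
t = A/w = 633.1/90.3 = 7.011 mm.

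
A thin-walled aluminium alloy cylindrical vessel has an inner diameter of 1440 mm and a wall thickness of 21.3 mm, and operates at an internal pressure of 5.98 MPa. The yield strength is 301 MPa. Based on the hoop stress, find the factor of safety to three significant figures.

σ_h = pD/(2t) = 5.98×1440/(2×21.3) = 202.1 MPa.
n = 301/202.1 = 1.489.

n = 1.49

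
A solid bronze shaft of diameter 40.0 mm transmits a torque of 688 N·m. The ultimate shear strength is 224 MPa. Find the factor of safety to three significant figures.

τ = 16T/(πd³) = 16×688000/(π×40.0³) = 54.75 MPa.
n = τ_limit/τ = 224/54.75 = 4.091.

n = 4.09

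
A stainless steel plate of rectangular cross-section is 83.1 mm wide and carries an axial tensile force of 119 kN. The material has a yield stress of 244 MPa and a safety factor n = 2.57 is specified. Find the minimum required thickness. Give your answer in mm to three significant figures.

t = 15.1 mm

σ_allow = 244/2.57 = 94.94 MPa.
Required area A = F/σ_allow = 119000/94.94 = 1253 mm².
t = A/w = 1253/83.1 = 15.08 mm.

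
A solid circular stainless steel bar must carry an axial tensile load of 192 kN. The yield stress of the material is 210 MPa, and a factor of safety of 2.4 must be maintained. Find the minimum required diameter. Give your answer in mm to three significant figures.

Allowable stress σ_allow = 210/2.4 = 87.50 MPa.
Required area A = F/σ_allow = 192000/87.50 = 2194 mm².
A = πd²/4 → d = √(4A/π) = 52.86 mm.

d = 52.9 mm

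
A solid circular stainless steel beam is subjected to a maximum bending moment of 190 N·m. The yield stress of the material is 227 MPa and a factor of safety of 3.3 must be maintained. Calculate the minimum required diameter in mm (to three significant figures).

d = 30.4 mm

σ_allow = 227/3.3 = 68.79 MPa.
For a solid circular section σ = 32M/(πd³), so d³ = 32M/(π σ_allow) = 32×190000/(π×68.79) = 28130 mm³.
d = 30.41 mm.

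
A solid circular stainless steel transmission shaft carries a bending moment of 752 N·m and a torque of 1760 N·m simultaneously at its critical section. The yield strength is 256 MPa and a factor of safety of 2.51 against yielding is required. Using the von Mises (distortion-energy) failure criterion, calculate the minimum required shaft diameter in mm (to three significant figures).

σ_allow = σ_y/n = 256/2.51 = 102.0 MPa.
For a solid shaft σ_b = 32M/(πd³) and τ = 16T/(πd³), so the von Mises stress is σ' = (16/πd³)·√(4M²+3T²).
√(4M²+3T²) = √(4×(752000)² + 3×(1.760×10^6)²) = 3.399×10^6 N·mm.
d³ = 16×3.399×10^6/(π×102.0) = 169700 mm³.
d = 55.37 mm.

d = 55.4 mm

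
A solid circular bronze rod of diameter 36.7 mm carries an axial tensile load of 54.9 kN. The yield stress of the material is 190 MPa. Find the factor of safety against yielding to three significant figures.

A = πd²/4 = 1058 mm².
σ = F/A = 54900/1058 = 51.90 MPa.
n = 190/51.90 = 3.661.

n = 3.66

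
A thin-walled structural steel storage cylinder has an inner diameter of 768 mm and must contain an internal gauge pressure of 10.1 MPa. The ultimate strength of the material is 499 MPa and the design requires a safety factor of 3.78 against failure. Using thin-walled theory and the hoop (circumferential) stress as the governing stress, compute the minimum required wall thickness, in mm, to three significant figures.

σ_allow = 499/3.78 = 132.0 MPa.
Hoop stress σ_h = pD/(2t), so t = pD/(2σ_allow) = 10.1×768/(2×132.0) = 29.38 mm.

t = 29.4 mm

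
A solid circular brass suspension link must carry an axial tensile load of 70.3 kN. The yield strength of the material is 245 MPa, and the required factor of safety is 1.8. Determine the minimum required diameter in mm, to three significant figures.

Allowable stress σ_allow = 245/1.8 = 136.1 MPa.
Required area A = F/σ_allow = 70300/136.1 = 516.5 mm².
A = πd²/4 → d = √(4A/π) = 25.64 mm.

d = 25.6 mm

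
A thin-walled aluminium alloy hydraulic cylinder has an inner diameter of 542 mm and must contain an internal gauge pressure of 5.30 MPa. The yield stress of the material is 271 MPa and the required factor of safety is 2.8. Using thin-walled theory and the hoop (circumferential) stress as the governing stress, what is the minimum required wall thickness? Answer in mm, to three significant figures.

σ_allow = 271/2.8 = 96.79 MPa.
Hoop stress σ_h = pD/(2t), so t = pD/(2σ_allow) = 5.30×542/(2×96.79) = 14.84 mm.

t = 14.8 mm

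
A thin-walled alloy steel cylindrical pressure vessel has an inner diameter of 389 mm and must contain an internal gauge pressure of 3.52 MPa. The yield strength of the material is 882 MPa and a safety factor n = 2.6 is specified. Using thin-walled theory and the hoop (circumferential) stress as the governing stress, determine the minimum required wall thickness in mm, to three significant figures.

t = 2.02 mm

σ_allow = 882/2.6 = 339.2 MPa.
Hoop stress σ_h = pD/(2t), so t = pD/(2σ_allow) = 3.52×389/(2×339.2) = 2.018 mm.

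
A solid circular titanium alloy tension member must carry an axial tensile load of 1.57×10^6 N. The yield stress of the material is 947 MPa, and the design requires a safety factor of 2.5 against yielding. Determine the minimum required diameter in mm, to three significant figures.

d = 72.6 mm

Allowable stress σ_allow = 947/2.5 = 378.8 MPa.
Required area A = F/σ_allow = 1570000/378.8 = 4145 mm².
A = πd²/4 → d = √(4A/π) = 72.64 mm.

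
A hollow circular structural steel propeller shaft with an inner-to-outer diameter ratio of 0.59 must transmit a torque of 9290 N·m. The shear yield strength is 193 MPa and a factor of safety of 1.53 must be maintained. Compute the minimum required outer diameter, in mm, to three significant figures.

τ_allow = 193/1.53 = 126.1 MPa.
For a hollow shaft τ = 16T/[πd_o³(1−k⁴)] with k = 0.59, so 1−k⁴ = 0.8788.
d_o³ = 16T/[π τ_allow (1−k⁴)] = 16×9290000/(π×126.1×0.8788) = 426800 mm³.
d_o = 75.29 mm.

d_o = 75.3 mm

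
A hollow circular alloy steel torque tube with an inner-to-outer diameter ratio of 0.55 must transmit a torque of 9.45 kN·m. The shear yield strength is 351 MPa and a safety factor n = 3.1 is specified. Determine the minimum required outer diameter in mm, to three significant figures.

τ_allow = 351/3.1 = 113.2 MPa.
For a hollow shaft τ = 16T/[πd_o³(1−k⁴)] with k = 0.55, so 1−k⁴ = 0.9085.
d_o³ = 16T/[π τ_allow (1−k⁴)] = 16×9450000/(π×113.2×0.9085) = 467900 mm³.
d_o = 77.63 mm.

d_o = 77.6 mm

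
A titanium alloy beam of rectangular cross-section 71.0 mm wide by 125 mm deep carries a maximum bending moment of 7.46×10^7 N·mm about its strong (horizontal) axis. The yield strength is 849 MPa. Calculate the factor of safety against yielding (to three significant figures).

n = 2.10

Section modulus S = bh²/6 = 71.0×125²/6 = 184900 mm³.
σ = M/S = 7.4600×10^7/184900 = 403.5 MPa.
n = 849/403.5 = 2.104.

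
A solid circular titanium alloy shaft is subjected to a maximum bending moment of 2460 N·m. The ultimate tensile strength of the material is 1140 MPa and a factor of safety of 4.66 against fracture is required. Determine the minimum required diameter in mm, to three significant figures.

d = 46.8 mm

σ_allow = 1140/4.66 = 244.6 MPa.
For a solid circular section σ = 32M/(πd³), so d³ = 32M/(π σ_allow) = 32×2460000/(π×244.6) = 102400 mm³.
d = 46.79 mm.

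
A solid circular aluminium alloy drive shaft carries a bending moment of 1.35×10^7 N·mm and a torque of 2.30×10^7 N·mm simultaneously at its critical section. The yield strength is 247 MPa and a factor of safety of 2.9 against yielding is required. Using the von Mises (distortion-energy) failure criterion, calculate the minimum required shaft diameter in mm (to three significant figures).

σ_allow = σ_y/n = 247/2.9 = 85.17 MPa.
For a solid shaft σ_b = 32M/(πd³) and τ = 16T/(πd³), so the von Mises stress is σ' = (16/πd³)·√(4M²+3T²).
√(4M²+3T²) = √(4×(1.350×10^7)² + 3×(2.300×10^7)²) = 4.812×10^7 N·mm.
d³ = 16×4.812×10^7/(π×85.17) = 2.878×10^6 mm³.
d = 142.2 mm.

d = 142 mm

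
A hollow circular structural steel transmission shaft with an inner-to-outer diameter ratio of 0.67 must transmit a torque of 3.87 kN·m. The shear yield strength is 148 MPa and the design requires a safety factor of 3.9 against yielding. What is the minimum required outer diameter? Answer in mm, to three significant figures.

d_o = 86.6 mm

τ_allow = 148/3.9 = 37.95 MPa.
For a hollow shaft τ = 16T/[πd_o³(1−k⁴)] with k = 0.67, so 1−k⁴ = 0.7985.
d_o³ = 16T/[π τ_allow (1−k⁴)] = 16×3870000/(π×37.95×0.7985) = 650500 mm³.
d_o = 86.64 mm.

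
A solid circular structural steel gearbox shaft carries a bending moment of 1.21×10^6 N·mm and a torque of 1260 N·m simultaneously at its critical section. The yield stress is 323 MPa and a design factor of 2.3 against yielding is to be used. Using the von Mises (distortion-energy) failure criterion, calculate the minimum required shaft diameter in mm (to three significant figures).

d = 49.1 mm

σ_allow = σ_y/n = 323/2.3 = 140.4 MPa.
For a solid shaft σ_b = 32M/(πd³) and τ = 16T/(πd³), so the von Mises stress is σ' = (16/πd³)·√(4M²+3T²).
√(4M²+3T²) = √(4×(1.210×10^6)² + 3×(1.260×10^6)²) = 3.259×10^6 N·mm.
d³ = 16×3.259×10^6/(π×140.4) = 118200 mm³.
d = 49.07 mm.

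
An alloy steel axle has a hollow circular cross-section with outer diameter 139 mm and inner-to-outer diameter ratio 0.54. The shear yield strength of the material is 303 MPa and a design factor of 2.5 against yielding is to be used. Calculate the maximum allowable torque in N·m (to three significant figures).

T_allow = 58500 N·m

τ_allow = 303/2.5 = 121.2 MPa.
For a hollow shaft T_allow = τ_allow·πd_o³(1−k⁴)/16 with 1−k⁴ = 0.9150, so πd_o³(1−k⁴)/16 = 482500 mm³.
T_allow = 121.2×482500 = 5.848×10^7 N·mm = 58480 N·m.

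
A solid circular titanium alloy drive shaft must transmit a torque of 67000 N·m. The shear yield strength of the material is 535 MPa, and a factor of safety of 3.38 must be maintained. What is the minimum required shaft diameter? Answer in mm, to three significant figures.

Allowable shear stress τ_allow = 535/3.38 = 158.3 MPa.
For a solid shaft τ = 16T/(πd³), so d³ = 16T/(π τ_allow) = 16×6.7000×10^7/(π×158.3) = 2.156×10^6 mm³.
d = (2.156×10^6)^(1/3) = 129.2 mm.

d = 129 mm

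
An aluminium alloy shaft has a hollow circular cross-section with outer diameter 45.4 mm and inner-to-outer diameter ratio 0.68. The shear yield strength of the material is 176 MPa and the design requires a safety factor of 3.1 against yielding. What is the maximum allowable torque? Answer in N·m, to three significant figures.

T_allow = 820 N·m

τ_allow = 176/3.1 = 56.77 MPa.
For a hollow shaft T_allow = τ_allow·πd_o³(1−k⁴)/16 with 1−k⁴ = 0.7862, so πd_o³(1−k⁴)/16 = 14450 mm³.
T_allow = 56.77×14450 = 820100 N·mm = 820.1 N·m.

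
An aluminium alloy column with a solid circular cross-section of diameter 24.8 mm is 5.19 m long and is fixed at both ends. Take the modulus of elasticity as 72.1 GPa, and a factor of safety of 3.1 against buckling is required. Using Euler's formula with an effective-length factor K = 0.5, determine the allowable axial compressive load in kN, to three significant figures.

I = πd⁴/64 = π×24.8⁴/64 = 18570 mm⁴.
Effective length L_e = KL = 0.5×5.19 m = 2595 mm.
Euler critical load P_cr = π²EI/L_e² = π²×72100×18570/2595² = 1962 N.
P_allow = P_cr/n = 1962/3.1 = 633.0 N.

P_allow = 0.633 kN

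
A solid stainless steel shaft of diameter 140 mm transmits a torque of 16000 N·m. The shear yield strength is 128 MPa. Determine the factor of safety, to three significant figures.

n = 4.31

τ = 16T/(πd³) = 16×1.6000×10^7/(π×140³) = 29.70 MPa.
n = τ_limit/τ = 128/29.70 = 4.310.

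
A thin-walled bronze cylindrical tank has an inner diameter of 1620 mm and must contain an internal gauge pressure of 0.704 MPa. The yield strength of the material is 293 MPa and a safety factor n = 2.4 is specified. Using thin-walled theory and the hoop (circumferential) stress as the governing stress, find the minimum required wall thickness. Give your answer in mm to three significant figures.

σ_allow = 293/2.4 = 122.1 MPa.
Hoop stress σ_h = pD/(2t), so t = pD/(2σ_allow) = 0.704×1620/(2×122.1) = 4.671 mm.

t = 4.67 mm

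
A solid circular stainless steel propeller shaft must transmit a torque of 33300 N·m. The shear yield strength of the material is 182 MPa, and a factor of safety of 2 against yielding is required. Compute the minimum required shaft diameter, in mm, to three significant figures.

Allowable shear stress τ_allow = 182/2 = 91.00 MPa.
For a solid shaft τ = 16T/(πd³), so d³ = 16T/(π τ_allow) = 16×3.3300×10^7/(π×91.00) = 1.864×10^6 mm³.
d = (1.864×10^6)^(1/3) = 123.1 mm.

d = 123 mm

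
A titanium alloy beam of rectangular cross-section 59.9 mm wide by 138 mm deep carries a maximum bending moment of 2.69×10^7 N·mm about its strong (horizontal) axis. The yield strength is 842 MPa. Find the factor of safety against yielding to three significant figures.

Section modulus S = bh²/6 = 59.9×138²/6 = 190100 mm³.
σ = M/S = 2.6900×10^7/190100 = 141.5 MPa.
n = 842/141.5 = 5.951.

n = 5.95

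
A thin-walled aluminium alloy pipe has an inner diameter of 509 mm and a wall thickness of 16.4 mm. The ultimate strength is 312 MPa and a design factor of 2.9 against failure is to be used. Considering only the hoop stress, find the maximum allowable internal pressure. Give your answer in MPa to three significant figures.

p_allow = 6.93 MPa

σ_allow = 312/2.9 = 107.6 MPa.
σ_h = pD/(2t) → p_allow = 2σ_allow t/D = 2×107.6×16.4/509 = 6.933 MPa.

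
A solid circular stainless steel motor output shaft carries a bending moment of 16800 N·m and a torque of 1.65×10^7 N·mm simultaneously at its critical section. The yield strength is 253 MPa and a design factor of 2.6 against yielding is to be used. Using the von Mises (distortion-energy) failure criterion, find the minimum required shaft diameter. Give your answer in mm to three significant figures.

σ_allow = σ_y/n = 253/2.6 = 97.31 MPa.
For a solid shaft σ_b = 32M/(πd³) and τ = 16T/(πd³), so the von Mises stress is σ' = (16/πd³)·√(4M²+3T²).
√(4M²+3T²) = √(4×(1.680×10^7)² + 3×(1.650×10^7)²) = 4.411×10^7 N·mm.
d³ = 16×4.411×10^7/(π×97.31) = 2.309×10^6 mm³.
d = 132.2 mm.

d = 132 mm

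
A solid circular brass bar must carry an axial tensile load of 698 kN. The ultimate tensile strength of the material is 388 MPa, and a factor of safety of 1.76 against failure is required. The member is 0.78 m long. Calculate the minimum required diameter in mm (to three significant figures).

Allowable stress σ_allow = 388/1.76 = 220.5 MPa.
Required area A = F/σ_allow = 698000/220.5 = 3166 mm².
A = πd²/4 → d = √(4A/π) = 63.49 mm.

d = 63.5 mm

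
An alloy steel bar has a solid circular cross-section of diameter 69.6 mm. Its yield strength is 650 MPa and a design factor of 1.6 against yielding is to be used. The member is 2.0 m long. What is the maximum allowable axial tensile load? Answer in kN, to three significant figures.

σ_allow = 650/1.6 = 406.2 MPa.
A = πd²/4 = π×69.6²/4 = 3805 mm².
F_allow = σ_allow × A = 406.2×3805 = 1.546×10^6 N.

F_allow = 1550 kN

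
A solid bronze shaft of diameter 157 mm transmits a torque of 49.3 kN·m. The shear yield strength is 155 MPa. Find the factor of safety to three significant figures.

τ = 16T/(πd³) = 16×4.9300×10^7/(π×157³) = 64.88 MPa.
n = τ_limit/τ = 155/64.88 = 2.389.

n = 2.39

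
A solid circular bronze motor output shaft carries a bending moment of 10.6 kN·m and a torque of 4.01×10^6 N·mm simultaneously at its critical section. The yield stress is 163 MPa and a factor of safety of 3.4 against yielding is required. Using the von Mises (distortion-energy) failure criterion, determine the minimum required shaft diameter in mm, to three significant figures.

σ_allow = σ_y/n = 163/3.4 = 47.94 MPa.
For a solid shaft σ_b = 32M/(πd³) and τ = 16T/(πd³), so the von Mises stress is σ' = (16/πd³)·√(4M²+3T²).
√(4M²+3T²) = √(4×(1.060×10^7)² + 3×(4.010×10^6)²) = 2.231×10^7 N·mm.
d³ = 16×2.231×10^7/(π×47.94) = 2.370×10^6 mm³.
d = 133.3 mm.

d = 133 mm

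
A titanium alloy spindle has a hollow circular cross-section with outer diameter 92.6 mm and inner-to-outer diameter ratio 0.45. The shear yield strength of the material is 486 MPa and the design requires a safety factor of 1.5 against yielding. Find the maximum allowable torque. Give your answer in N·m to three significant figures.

τ_allow = 486/1.5 = 324.0 MPa.
For a hollow shaft T_allow = τ_allow·πd_o³(1−k⁴)/16 with 1−k⁴ = 0.9590, so πd_o³(1−k⁴)/16 = 149500 mm³.
T_allow = 324.0×149500 = 4.844×10^7 N·mm = 48440 N·m.

T_allow = 48400 N·m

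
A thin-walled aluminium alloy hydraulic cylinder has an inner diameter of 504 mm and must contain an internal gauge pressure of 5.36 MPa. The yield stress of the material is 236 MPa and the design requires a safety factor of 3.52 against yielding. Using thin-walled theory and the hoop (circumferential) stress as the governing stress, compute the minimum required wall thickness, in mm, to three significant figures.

t = 20.1 mm

σ_allow = 236/3.52 = 67.05 MPa.
Hoop stress σ_h = pD/(2t), so t = pD/(2σ_allow) = 5.36×504/(2×67.05) = 20.15 mm.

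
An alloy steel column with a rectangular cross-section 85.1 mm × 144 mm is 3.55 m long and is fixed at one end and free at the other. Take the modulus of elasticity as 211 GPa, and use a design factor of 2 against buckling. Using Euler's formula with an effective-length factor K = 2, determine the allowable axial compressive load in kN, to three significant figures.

Buckling occurs about the weak axis: I_min = h·b³/12 = 144×85.1³/12 = 7.396×10^6 mm⁴ (b = 85.1 mm is the smaller dimension).
Effective length L_e = KL = 2×3.55 m = 7100 mm.
Euler critical load P_cr = π²EI/L_e² = π²×211000×7.396×10^6/7100² = 305500 N.
P_allow = P_cr/n = 305500/2 = 152800 N.

P_allow = 153 kN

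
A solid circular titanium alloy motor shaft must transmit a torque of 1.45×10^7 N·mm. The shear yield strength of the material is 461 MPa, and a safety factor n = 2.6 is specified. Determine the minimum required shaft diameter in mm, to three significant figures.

Allowable shear stress τ_allow = 461/2.6 = 177.3 MPa.
For a solid shaft τ = 16T/(πd³), so d³ = 16T/(π τ_allow) = 16×1.4500×10^7/(π×177.3) = 416500 mm³.
d = (416500)^(1/3) = 74.68 mm.

d = 74.7 mm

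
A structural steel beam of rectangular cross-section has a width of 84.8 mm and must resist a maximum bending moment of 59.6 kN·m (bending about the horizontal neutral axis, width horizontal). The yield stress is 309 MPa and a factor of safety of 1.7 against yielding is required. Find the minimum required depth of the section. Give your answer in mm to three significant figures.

h = 152 mm

σ_allow = 309/1.7 = 181.8 MPa.
For a rectangular section σ = 6M/(bh²), so h² = 6M/(b σ_allow) = 6×5.9600×10^7/(84.8×181.8) = 23200 mm².
h = 152.3 mm.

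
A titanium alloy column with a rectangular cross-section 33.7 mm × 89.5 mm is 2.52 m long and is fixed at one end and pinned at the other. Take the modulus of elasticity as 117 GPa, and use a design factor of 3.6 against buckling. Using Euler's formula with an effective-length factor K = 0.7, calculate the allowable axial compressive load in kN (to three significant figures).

P_allow = 29.4 kN

Buckling occurs about the weak axis: I_min = h·b³/12 = 89.5×33.7³/12 = 285500 mm⁴ (b = 33.7 mm is the smaller dimension).
Effective length L_e = KL = 0.7×2.52 m = 1764 mm.
Euler critical load P_cr = π²EI/L_e² = π²×117000×285500/1764² = 105900 N.
P_allow = P_cr/n = 105900/3.6 = 29430 N.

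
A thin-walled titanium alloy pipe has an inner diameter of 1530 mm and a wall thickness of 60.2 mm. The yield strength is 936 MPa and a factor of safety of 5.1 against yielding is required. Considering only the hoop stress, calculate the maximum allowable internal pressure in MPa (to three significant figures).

σ_allow = 936/5.1 = 183.5 MPa.
σ_h = pD/(2t) → p_allow = 2σ_allow t/D = 2×183.5×60.2/1530 = 14.44 MPa.

p_allow = 14.4 MPa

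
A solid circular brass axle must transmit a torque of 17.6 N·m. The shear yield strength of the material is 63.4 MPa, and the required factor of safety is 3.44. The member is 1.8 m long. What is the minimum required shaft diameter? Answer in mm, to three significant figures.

d = 16.9 mm

Allowable shear stress τ_allow = 63.4/3.44 = 18.43 MPa.
For a solid shaft τ = 16T/(πd³), so d³ = 16T/(π τ_allow) = 16×17600/(π×18.43) = 4864 mm³.
d = (4864)^(1/3) = 16.94 mm.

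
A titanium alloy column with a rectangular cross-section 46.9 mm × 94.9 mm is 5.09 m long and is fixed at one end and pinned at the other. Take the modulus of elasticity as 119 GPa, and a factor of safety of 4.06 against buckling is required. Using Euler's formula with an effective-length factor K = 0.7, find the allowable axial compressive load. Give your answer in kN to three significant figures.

P_allow = 18.6 kN

Buckling occurs about the weak axis: I_min = h·b³/12 = 94.9×46.9³/12 = 815800 mm⁴ (b = 46.9 mm is the smaller dimension).
Effective length L_e = KL = 0.7×5.09 m = 3563 mm.
Euler critical load P_cr = π²EI/L_e² = π²×119000×815800/3563² = 75480 N.
P_allow = P_cr/n = 75480/4.06 = 18590 N.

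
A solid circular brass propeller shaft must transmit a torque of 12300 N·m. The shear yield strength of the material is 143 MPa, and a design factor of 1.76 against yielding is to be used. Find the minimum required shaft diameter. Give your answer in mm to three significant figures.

d = 91.7 mm

Allowable shear stress τ_allow = 143/1.76 = 81.25 MPa.
For a solid shaft τ = 16T/(πd³), so d³ = 16T/(π τ_allow) = 16×1.2300×10^7/(π×81.25) = 771000 mm³.
d = (771000)^(1/3) = 91.70 mm.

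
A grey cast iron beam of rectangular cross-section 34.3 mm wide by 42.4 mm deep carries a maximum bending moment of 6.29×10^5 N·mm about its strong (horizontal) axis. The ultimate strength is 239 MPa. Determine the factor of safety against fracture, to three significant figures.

n = 3.91

Section modulus S = bh²/6 = 34.3×42.4²/6 = 10280 mm³.
σ = M/S = 629000/10280 = 61.20 MPa.
n = 239/61.20 = 3.905.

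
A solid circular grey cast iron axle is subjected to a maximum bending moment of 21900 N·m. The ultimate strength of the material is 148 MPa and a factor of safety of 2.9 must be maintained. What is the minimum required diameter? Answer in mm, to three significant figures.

d = 164 mm

σ_allow = 148/2.9 = 51.03 MPa.
For a solid circular section σ = 32M/(πd³), so d³ = 32M/(π σ_allow) = 32×2.1900×10^7/(π×51.03) = 4.371×10^6 mm³.
d = 163.5 mm.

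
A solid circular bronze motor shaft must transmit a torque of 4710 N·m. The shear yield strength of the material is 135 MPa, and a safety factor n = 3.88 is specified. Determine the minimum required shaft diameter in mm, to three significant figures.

Allowable shear stress τ_allow = 135/3.88 = 34.79 MPa.
For a solid shaft τ = 16T/(πd³), so d³ = 16T/(π τ_allow) = 16×4710000/(π×34.79) = 689400 mm³.
d = (689400)^(1/3) = 88.34 mm.

d = 88.3 mm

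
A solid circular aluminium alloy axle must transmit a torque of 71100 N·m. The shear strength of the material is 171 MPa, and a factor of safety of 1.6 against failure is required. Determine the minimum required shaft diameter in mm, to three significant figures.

d = 150 mm

Allowable shear stress τ_allow = 171/1.6 = 106.9 MPa.
For a solid shaft τ = 16T/(πd³), so d³ = 16T/(π τ_allow) = 16×7.1100×10^7/(π×106.9) = 3.388×10^6 mm³.
d = (3.388×10^6)^(1/3) = 150.2 mm.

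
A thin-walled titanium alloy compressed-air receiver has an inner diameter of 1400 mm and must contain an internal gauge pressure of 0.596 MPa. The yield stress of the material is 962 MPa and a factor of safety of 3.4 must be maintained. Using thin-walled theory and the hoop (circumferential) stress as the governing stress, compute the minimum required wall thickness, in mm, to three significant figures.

t = 1.47 mm

σ_allow = 962/3.4 = 282.9 MPa.
Hoop stress σ_h = pD/(2t), so t = pD/(2σ_allow) = 0.596×1400/(2×282.9) = 1.475 mm.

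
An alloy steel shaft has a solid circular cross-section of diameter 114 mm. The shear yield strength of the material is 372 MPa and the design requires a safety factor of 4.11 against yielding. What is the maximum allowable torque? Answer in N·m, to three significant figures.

T_allow = 26300 N·m

τ_allow = 372/4.11 = 90.51 MPa.
For a solid shaft T_allow = τ_allow·πd³/16; πd³/16 = π×114³/16 = 290900 mm³.
T_allow = 90.51×290900 = 2.633×10^7 N·mm = 26330 N·m.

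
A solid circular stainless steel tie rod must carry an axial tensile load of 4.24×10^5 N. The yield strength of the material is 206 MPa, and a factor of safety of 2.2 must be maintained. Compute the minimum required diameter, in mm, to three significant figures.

d = 75.9 mm

Allowable stress σ_allow = 206/2.2 = 93.64 MPa.
Required area A = F/σ_allow = 424000/93.64 = 4528 mm².
A = πd²/4 → d = √(4A/π) = 75.93 mm.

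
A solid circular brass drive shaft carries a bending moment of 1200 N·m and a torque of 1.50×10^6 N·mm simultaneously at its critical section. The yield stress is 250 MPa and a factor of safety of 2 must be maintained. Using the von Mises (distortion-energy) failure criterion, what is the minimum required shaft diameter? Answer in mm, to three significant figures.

d = 52.4 mm

σ_allow = σ_y/n = 250/2 = 125.0 MPa.
For a solid shaft σ_b = 32M/(πd³) and τ = 16T/(πd³), so the von Mises stress is σ' = (16/πd³)·√(4M²+3T²).
√(4M²+3T²) = √(4×(1.200×10^6)² + 3×(1.500×10^6)²) = 3.537×10^6 N·mm.
d³ = 16×3.537×10^6/(π×125.0) = 144100 mm³.
d = 52.43 mm.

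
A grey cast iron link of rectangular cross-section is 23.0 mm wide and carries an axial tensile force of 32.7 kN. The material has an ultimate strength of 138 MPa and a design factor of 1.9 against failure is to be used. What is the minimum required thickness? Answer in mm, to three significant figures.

t = 19.6 mm

σ_allow = 138/1.9 = 72.63 MPa.
Required area A = F/σ_allow = 32700/72.63 = 450.2 mm².
t = A/w = 450.2/23.0 = 19.57 mm.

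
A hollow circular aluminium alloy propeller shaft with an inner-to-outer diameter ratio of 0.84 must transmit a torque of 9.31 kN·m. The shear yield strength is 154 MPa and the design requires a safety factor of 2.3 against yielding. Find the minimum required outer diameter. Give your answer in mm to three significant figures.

τ_allow = 154/2.3 = 66.96 MPa.
For a hollow shaft τ = 16T/[πd_o³(1−k⁴)] with k = 0.84, so 1−k⁴ = 0.5021.
d_o³ = 16T/[π τ_allow (1−k⁴)] = 16×9310000/(π×66.96×0.5021) = 1.410×10^6 mm³.
d_o = 112.1 mm.

d_o = 112 mm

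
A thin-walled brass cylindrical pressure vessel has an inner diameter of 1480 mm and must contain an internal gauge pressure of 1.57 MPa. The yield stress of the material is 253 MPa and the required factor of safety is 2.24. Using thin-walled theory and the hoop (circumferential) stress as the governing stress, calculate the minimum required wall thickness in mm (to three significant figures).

t = 10.3 mm

σ_allow = 253/2.24 = 112.9 MPa.
Hoop stress σ_h = pD/(2t), so t = pD/(2σ_allow) = 1.57×1480/(2×112.9) = 10.29 mm.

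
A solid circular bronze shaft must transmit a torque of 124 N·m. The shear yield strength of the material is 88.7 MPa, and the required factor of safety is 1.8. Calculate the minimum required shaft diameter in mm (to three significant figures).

d = 23.4 mm

Allowable shear stress τ_allow = 88.7/1.8 = 49.28 MPa.
For a solid shaft τ = 16T/(πd³), so d³ = 16T/(π τ_allow) = 16×124000/(π×49.28) = 12820 mm³.
d = (12820)^(1/3) = 23.40 mm.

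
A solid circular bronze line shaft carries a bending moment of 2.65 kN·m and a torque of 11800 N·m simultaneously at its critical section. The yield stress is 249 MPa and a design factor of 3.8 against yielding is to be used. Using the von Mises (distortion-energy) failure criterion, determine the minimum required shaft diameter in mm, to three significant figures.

d = 118 mm

σ_allow = σ_y/n = 249/3.8 = 65.53 MPa.
For a solid shaft σ_b = 32M/(πd³) and τ = 16T/(πd³), so the von Mises stress is σ' = (16/πd³)·√(4M²+3T²).
√(4M²+3T²) = √(4×(2.650×10^6)² + 3×(1.180×10^7)²) = 2.111×10^7 N·mm.
d³ = 16×2.111×10^7/(π×65.53) = 1.641×10^6 mm³.
d = 118.0 mm.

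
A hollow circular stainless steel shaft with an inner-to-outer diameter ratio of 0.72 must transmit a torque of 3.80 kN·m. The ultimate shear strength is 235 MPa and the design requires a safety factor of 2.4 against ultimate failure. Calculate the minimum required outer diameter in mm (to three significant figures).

d_o = 64.7 mm

τ_allow = 235/2.4 = 97.92 MPa.
For a hollow shaft τ = 16T/[πd_o³(1−k⁴)] with k = 0.72, so 1−k⁴ = 0.7313.
d_o³ = 16T/[π τ_allow (1−k⁴)] = 16×3800000/(π×97.92×0.7313) = 270300 mm³.
d_o = 64.66 mm.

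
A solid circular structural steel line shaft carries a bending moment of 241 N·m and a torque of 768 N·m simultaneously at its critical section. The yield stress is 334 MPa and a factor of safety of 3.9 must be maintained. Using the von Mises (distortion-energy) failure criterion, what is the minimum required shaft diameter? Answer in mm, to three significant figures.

d = 43.8 mm

σ_allow = σ_y/n = 334/3.9 = 85.64 MPa.
For a solid shaft σ_b = 32M/(πd³) and τ = 16T/(πd³), so the von Mises stress is σ' = (16/πd³)·√(4M²+3T²).
√(4M²+3T²) = √(4×(241000)² + 3×(768000)²) = 1.415×10^6 N·mm.
d³ = 16×1.415×10^6/(π×85.64) = 84140 mm³.
d = 43.82 mm.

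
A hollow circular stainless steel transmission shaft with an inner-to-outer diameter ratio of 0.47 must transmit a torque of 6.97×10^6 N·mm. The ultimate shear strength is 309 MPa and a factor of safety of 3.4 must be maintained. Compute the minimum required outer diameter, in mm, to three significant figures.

d_o = 74.3 mm

τ_allow = 309/3.4 = 90.88 MPa.
For a hollow shaft τ = 16T/[πd_o³(1−k⁴)] with k = 0.47, so 1−k⁴ = 0.9512.
d_o³ = 16T/[π τ_allow (1−k⁴)] = 16×6970000/(π×90.88×0.9512) = 410600 mm³.
d_o = 74.33 mm.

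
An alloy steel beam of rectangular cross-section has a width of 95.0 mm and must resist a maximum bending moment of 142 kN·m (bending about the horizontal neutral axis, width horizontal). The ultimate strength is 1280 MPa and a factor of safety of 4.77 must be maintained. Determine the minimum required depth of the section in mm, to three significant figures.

h = 183 mm

σ_allow = 1280/4.77 = 268.3 MPa.
For a rectangular section σ = 6M/(bh²), so h² = 6M/(b σ_allow) = 6×1.4200×10^8/(95.0×268.3) = 33420 mm².
h = 182.8 mm.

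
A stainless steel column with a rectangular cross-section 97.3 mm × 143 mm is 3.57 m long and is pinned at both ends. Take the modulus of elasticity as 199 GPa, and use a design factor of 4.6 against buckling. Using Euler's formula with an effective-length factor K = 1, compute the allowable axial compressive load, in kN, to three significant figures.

P_allow = 368 kN

Buckling occurs about the weak axis: I_min = h·b³/12 = 143×97.3³/12 = 1.098×10^7 mm⁴ (b = 97.3 mm is the smaller dimension).
Effective length L_e = KL = 1×3.57 m = 3570 mm.
Euler critical load P_cr = π²EI/L_e² = π²×199000×1.098×10^7/3570² = 1.692×10^6 N.
P_allow = P_cr/n = 1.692×10^6/4.6 = 367700 N.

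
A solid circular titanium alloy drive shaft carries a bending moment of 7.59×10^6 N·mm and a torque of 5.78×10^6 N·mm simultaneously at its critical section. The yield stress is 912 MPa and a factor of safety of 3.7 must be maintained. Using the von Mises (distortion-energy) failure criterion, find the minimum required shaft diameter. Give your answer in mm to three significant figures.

d = 72.2 mm

σ_allow = σ_y/n = 912/3.7 = 246.5 MPa.
For a solid shaft σ_b = 32M/(πd³) and τ = 16T/(πd³), so the von Mises stress is σ' = (16/πd³)·√(4M²+3T²).
√(4M²+3T²) = √(4×(7.590×10^6)² + 3×(5.780×10^6)²) = 1.818×10^7 N·mm.
d³ = 16×1.818×10^7/(π×246.5) = 375700 mm³.
d = 72.16 mm.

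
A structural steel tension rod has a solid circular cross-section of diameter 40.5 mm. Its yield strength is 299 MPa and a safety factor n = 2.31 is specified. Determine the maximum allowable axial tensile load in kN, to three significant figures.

σ_allow = 299/2.31 = 129.4 MPa.
A = πd²/4 = π×40.5²/4 = 1288 mm².
F_allow = σ_allow × A = 129.4×1288 = 166700 N.

F_allow = 167 kN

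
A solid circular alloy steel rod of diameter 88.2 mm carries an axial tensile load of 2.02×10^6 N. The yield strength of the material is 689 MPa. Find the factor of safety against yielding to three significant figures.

n = 2.08

A = πd²/4 = 6110 mm².
σ = F/A = 2020000/6110 = 330.6 MPa.
n = 689/330.6 = 2.084.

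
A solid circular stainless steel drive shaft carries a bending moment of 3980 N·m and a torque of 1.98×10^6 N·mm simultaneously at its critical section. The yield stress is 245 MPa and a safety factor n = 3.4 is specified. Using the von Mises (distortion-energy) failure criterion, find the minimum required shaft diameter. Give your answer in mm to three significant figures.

σ_allow = σ_y/n = 245/3.4 = 72.06 MPa.
For a solid shaft σ_b = 32M/(πd³) and τ = 16T/(πd³), so the von Mises stress is σ' = (16/πd³)·√(4M²+3T²).
√(4M²+3T²) = √(4×(3.980×10^6)² + 3×(1.980×10^6)²) = 8.667×10^6 N·mm.
d³ = 16×8.667×10^6/(π×72.06) = 612600 mm³.
d = 84.93 mm.

d = 84.9 mm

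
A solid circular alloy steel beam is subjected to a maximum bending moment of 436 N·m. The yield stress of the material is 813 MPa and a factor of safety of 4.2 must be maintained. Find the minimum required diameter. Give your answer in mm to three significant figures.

σ_allow = 813/4.2 = 193.6 MPa.
For a solid circular section σ = 32M/(πd³), so d³ = 32M/(π σ_allow) = 32×436000/(π×193.6) = 22940 mm³.
d = 28.42 mm.

d = 28.4 mm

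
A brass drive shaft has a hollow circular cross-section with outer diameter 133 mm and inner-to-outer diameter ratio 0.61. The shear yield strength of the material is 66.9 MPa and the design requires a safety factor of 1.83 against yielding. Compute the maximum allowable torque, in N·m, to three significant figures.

T_allow = 14500 N·m

τ_allow = 66.9/1.83 = 36.56 MPa.
For a hollow shaft T_allow = τ_allow·πd_o³(1−k⁴)/16 with 1−k⁴ = 0.8615, so πd_o³(1−k⁴)/16 = 398000 mm³.
T_allow = 36.56×398000 = 1.455×10^7 N·mm = 14550 N·m.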